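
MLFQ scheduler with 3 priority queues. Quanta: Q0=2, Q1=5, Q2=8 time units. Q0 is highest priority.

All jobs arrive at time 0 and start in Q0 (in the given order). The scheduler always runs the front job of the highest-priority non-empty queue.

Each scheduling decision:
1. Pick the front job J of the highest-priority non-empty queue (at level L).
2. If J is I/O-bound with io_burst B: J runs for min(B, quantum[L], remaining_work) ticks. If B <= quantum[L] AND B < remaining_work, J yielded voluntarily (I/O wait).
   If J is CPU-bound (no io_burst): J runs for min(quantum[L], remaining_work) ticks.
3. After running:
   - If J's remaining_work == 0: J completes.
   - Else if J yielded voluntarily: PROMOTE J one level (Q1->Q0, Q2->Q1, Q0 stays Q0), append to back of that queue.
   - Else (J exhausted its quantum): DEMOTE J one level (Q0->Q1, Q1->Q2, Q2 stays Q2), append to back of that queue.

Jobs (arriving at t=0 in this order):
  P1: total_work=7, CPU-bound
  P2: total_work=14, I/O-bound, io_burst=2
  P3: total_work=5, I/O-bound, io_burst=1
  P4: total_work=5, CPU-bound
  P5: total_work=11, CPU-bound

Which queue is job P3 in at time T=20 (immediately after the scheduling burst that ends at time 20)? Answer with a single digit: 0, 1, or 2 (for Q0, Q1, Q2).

Answer: 0

Derivation:
t=0-2: P1@Q0 runs 2, rem=5, quantum used, demote→Q1. Q0=[P2,P3,P4,P5] Q1=[P1] Q2=[]
t=2-4: P2@Q0 runs 2, rem=12, I/O yield, promote→Q0. Q0=[P3,P4,P5,P2] Q1=[P1] Q2=[]
t=4-5: P3@Q0 runs 1, rem=4, I/O yield, promote→Q0. Q0=[P4,P5,P2,P3] Q1=[P1] Q2=[]
t=5-7: P4@Q0 runs 2, rem=3, quantum used, demote→Q1. Q0=[P5,P2,P3] Q1=[P1,P4] Q2=[]
t=7-9: P5@Q0 runs 2, rem=9, quantum used, demote→Q1. Q0=[P2,P3] Q1=[P1,P4,P5] Q2=[]
t=9-11: P2@Q0 runs 2, rem=10, I/O yield, promote→Q0. Q0=[P3,P2] Q1=[P1,P4,P5] Q2=[]
t=11-12: P3@Q0 runs 1, rem=3, I/O yield, promote→Q0. Q0=[P2,P3] Q1=[P1,P4,P5] Q2=[]
t=12-14: P2@Q0 runs 2, rem=8, I/O yield, promote→Q0. Q0=[P3,P2] Q1=[P1,P4,P5] Q2=[]
t=14-15: P3@Q0 runs 1, rem=2, I/O yield, promote→Q0. Q0=[P2,P3] Q1=[P1,P4,P5] Q2=[]
t=15-17: P2@Q0 runs 2, rem=6, I/O yield, promote→Q0. Q0=[P3,P2] Q1=[P1,P4,P5] Q2=[]
t=17-18: P3@Q0 runs 1, rem=1, I/O yield, promote→Q0. Q0=[P2,P3] Q1=[P1,P4,P5] Q2=[]
t=18-20: P2@Q0 runs 2, rem=4, I/O yield, promote→Q0. Q0=[P3,P2] Q1=[P1,P4,P5] Q2=[]
t=20-21: P3@Q0 runs 1, rem=0, completes. Q0=[P2] Q1=[P1,P4,P5] Q2=[]
t=21-23: P2@Q0 runs 2, rem=2, I/O yield, promote→Q0. Q0=[P2] Q1=[P1,P4,P5] Q2=[]
t=23-25: P2@Q0 runs 2, rem=0, completes. Q0=[] Q1=[P1,P4,P5] Q2=[]
t=25-30: P1@Q1 runs 5, rem=0, completes. Q0=[] Q1=[P4,P5] Q2=[]
t=30-33: P4@Q1 runs 3, rem=0, completes. Q0=[] Q1=[P5] Q2=[]
t=33-38: P5@Q1 runs 5, rem=4, quantum used, demote→Q2. Q0=[] Q1=[] Q2=[P5]
t=38-42: P5@Q2 runs 4, rem=0, completes. Q0=[] Q1=[] Q2=[]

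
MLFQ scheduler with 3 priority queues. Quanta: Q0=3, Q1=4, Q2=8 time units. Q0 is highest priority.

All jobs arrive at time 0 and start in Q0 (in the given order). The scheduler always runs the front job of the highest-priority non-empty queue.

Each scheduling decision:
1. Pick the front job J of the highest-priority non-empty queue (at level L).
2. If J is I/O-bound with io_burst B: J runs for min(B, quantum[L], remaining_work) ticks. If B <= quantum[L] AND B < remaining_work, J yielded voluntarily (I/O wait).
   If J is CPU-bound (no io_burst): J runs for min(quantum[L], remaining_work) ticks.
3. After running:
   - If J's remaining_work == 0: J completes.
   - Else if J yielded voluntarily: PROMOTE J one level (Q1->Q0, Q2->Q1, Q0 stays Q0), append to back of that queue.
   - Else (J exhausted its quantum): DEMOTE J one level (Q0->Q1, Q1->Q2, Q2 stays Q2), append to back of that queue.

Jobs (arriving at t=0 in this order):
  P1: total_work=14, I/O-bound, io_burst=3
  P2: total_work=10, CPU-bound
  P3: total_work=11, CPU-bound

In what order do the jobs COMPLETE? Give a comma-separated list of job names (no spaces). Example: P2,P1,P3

Answer: P1,P2,P3

Derivation:
t=0-3: P1@Q0 runs 3, rem=11, I/O yield, promote→Q0. Q0=[P2,P3,P1] Q1=[] Q2=[]
t=3-6: P2@Q0 runs 3, rem=7, quantum used, demote→Q1. Q0=[P3,P1] Q1=[P2] Q2=[]
t=6-9: P3@Q0 runs 3, rem=8, quantum used, demote→Q1. Q0=[P1] Q1=[P2,P3] Q2=[]
t=9-12: P1@Q0 runs 3, rem=8, I/O yield, promote→Q0. Q0=[P1] Q1=[P2,P3] Q2=[]
t=12-15: P1@Q0 runs 3, rem=5, I/O yield, promote→Q0. Q0=[P1] Q1=[P2,P3] Q2=[]
t=15-18: P1@Q0 runs 3, rem=2, I/O yield, promote→Q0. Q0=[P1] Q1=[P2,P3] Q2=[]
t=18-20: P1@Q0 runs 2, rem=0, completes. Q0=[] Q1=[P2,P3] Q2=[]
t=20-24: P2@Q1 runs 4, rem=3, quantum used, demote→Q2. Q0=[] Q1=[P3] Q2=[P2]
t=24-28: P3@Q1 runs 4, rem=4, quantum used, demote→Q2. Q0=[] Q1=[] Q2=[P2,P3]
t=28-31: P2@Q2 runs 3, rem=0, completes. Q0=[] Q1=[] Q2=[P3]
t=31-35: P3@Q2 runs 4, rem=0, completes. Q0=[] Q1=[] Q2=[]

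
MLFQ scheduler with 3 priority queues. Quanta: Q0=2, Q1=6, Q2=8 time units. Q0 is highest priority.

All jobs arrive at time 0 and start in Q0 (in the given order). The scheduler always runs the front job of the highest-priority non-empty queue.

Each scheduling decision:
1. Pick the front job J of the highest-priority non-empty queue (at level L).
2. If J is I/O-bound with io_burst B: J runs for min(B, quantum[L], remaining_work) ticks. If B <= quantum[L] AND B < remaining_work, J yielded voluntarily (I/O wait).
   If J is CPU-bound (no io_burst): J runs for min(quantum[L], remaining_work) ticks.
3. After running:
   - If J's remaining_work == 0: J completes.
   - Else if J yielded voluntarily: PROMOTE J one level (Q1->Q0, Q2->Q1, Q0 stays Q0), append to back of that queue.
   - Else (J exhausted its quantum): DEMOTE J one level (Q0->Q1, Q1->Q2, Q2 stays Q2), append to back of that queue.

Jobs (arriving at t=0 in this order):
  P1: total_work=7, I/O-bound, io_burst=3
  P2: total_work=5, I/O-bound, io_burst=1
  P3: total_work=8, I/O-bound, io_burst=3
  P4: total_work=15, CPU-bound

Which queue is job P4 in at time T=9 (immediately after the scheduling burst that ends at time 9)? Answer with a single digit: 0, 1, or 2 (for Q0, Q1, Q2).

Answer: 1

Derivation:
t=0-2: P1@Q0 runs 2, rem=5, quantum used, demote→Q1. Q0=[P2,P3,P4] Q1=[P1] Q2=[]
t=2-3: P2@Q0 runs 1, rem=4, I/O yield, promote→Q0. Q0=[P3,P4,P2] Q1=[P1] Q2=[]
t=3-5: P3@Q0 runs 2, rem=6, quantum used, demote→Q1. Q0=[P4,P2] Q1=[P1,P3] Q2=[]
t=5-7: P4@Q0 runs 2, rem=13, quantum used, demote→Q1. Q0=[P2] Q1=[P1,P3,P4] Q2=[]
t=7-8: P2@Q0 runs 1, rem=3, I/O yield, promote→Q0. Q0=[P2] Q1=[P1,P3,P4] Q2=[]
t=8-9: P2@Q0 runs 1, rem=2, I/O yield, promote→Q0. Q0=[P2] Q1=[P1,P3,P4] Q2=[]
t=9-10: P2@Q0 runs 1, rem=1, I/O yield, promote→Q0. Q0=[P2] Q1=[P1,P3,P4] Q2=[]
t=10-11: P2@Q0 runs 1, rem=0, completes. Q0=[] Q1=[P1,P3,P4] Q2=[]
t=11-14: P1@Q1 runs 3, rem=2, I/O yield, promote→Q0. Q0=[P1] Q1=[P3,P4] Q2=[]
t=14-16: P1@Q0 runs 2, rem=0, completes. Q0=[] Q1=[P3,P4] Q2=[]
t=16-19: P3@Q1 runs 3, rem=3, I/O yield, promote→Q0. Q0=[P3] Q1=[P4] Q2=[]
t=19-21: P3@Q0 runs 2, rem=1, quantum used, demote→Q1. Q0=[] Q1=[P4,P3] Q2=[]
t=21-27: P4@Q1 runs 6, rem=7, quantum used, demote→Q2. Q0=[] Q1=[P3] Q2=[P4]
t=27-28: P3@Q1 runs 1, rem=0, completes. Q0=[] Q1=[] Q2=[P4]
t=28-35: P4@Q2 runs 7, rem=0, completes. Q0=[] Q1=[] Q2=[]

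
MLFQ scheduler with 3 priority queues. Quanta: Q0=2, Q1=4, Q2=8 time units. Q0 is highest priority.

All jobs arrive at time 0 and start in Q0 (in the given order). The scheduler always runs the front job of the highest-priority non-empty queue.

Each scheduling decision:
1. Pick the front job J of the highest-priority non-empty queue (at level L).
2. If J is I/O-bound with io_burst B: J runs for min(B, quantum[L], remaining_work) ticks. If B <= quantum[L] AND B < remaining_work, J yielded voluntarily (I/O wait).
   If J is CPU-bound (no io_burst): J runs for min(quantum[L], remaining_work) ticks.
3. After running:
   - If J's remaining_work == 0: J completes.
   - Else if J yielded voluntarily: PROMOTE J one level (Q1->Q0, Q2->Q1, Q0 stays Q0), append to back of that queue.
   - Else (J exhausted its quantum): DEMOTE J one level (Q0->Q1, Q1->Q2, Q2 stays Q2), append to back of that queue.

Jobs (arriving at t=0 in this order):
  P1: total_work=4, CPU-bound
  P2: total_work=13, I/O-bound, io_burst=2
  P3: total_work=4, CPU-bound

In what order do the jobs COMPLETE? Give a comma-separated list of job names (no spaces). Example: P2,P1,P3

Answer: P2,P1,P3

Derivation:
t=0-2: P1@Q0 runs 2, rem=2, quantum used, demote→Q1. Q0=[P2,P3] Q1=[P1] Q2=[]
t=2-4: P2@Q0 runs 2, rem=11, I/O yield, promote→Q0. Q0=[P3,P2] Q1=[P1] Q2=[]
t=4-6: P3@Q0 runs 2, rem=2, quantum used, demote→Q1. Q0=[P2] Q1=[P1,P3] Q2=[]
t=6-8: P2@Q0 runs 2, rem=9, I/O yield, promote→Q0. Q0=[P2] Q1=[P1,P3] Q2=[]
t=8-10: P2@Q0 runs 2, rem=7, I/O yield, promote→Q0. Q0=[P2] Q1=[P1,P3] Q2=[]
t=10-12: P2@Q0 runs 2, rem=5, I/O yield, promote→Q0. Q0=[P2] Q1=[P1,P3] Q2=[]
t=12-14: P2@Q0 runs 2, rem=3, I/O yield, promote→Q0. Q0=[P2] Q1=[P1,P3] Q2=[]
t=14-16: P2@Q0 runs 2, rem=1, I/O yield, promote→Q0. Q0=[P2] Q1=[P1,P3] Q2=[]
t=16-17: P2@Q0 runs 1, rem=0, completes. Q0=[] Q1=[P1,P3] Q2=[]
t=17-19: P1@Q1 runs 2, rem=0, completes. Q0=[] Q1=[P3] Q2=[]
t=19-21: P3@Q1 runs 2, rem=0, completes. Q0=[] Q1=[] Q2=[]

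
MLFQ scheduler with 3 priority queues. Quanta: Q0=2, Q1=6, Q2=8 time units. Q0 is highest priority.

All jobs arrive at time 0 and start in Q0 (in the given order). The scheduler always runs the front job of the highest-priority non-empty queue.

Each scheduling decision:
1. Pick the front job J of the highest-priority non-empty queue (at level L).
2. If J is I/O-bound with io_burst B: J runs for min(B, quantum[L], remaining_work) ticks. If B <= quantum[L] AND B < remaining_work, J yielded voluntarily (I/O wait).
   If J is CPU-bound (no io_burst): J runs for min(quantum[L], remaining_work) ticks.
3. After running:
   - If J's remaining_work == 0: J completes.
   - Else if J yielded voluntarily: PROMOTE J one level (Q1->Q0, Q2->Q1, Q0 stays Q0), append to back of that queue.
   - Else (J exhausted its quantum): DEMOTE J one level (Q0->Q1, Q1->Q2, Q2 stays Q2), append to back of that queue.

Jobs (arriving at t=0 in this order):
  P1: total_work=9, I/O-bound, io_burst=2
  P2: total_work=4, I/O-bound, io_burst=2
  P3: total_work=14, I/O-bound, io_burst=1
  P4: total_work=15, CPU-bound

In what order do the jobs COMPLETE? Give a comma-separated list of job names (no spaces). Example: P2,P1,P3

Answer: P2,P1,P3,P4

Derivation:
t=0-2: P1@Q0 runs 2, rem=7, I/O yield, promote→Q0. Q0=[P2,P3,P4,P1] Q1=[] Q2=[]
t=2-4: P2@Q0 runs 2, rem=2, I/O yield, promote→Q0. Q0=[P3,P4,P1,P2] Q1=[] Q2=[]
t=4-5: P3@Q0 runs 1, rem=13, I/O yield, promote→Q0. Q0=[P4,P1,P2,P3] Q1=[] Q2=[]
t=5-7: P4@Q0 runs 2, rem=13, quantum used, demote→Q1. Q0=[P1,P2,P3] Q1=[P4] Q2=[]
t=7-9: P1@Q0 runs 2, rem=5, I/O yield, promote→Q0. Q0=[P2,P3,P1] Q1=[P4] Q2=[]
t=9-11: P2@Q0 runs 2, rem=0, completes. Q0=[P3,P1] Q1=[P4] Q2=[]
t=11-12: P3@Q0 runs 1, rem=12, I/O yield, promote→Q0. Q0=[P1,P3] Q1=[P4] Q2=[]
t=12-14: P1@Q0 runs 2, rem=3, I/O yield, promote→Q0. Q0=[P3,P1] Q1=[P4] Q2=[]
t=14-15: P3@Q0 runs 1, rem=11, I/O yield, promote→Q0. Q0=[P1,P3] Q1=[P4] Q2=[]
t=15-17: P1@Q0 runs 2, rem=1, I/O yield, promote→Q0. Q0=[P3,P1] Q1=[P4] Q2=[]
t=17-18: P3@Q0 runs 1, rem=10, I/O yield, promote→Q0. Q0=[P1,P3] Q1=[P4] Q2=[]
t=18-19: P1@Q0 runs 1, rem=0, completes. Q0=[P3] Q1=[P4] Q2=[]
t=19-20: P3@Q0 runs 1, rem=9, I/O yield, promote→Q0. Q0=[P3] Q1=[P4] Q2=[]
t=20-21: P3@Q0 runs 1, rem=8, I/O yield, promote→Q0. Q0=[P3] Q1=[P4] Q2=[]
t=21-22: P3@Q0 runs 1, rem=7, I/O yield, promote→Q0. Q0=[P3] Q1=[P4] Q2=[]
t=22-23: P3@Q0 runs 1, rem=6, I/O yield, promote→Q0. Q0=[P3] Q1=[P4] Q2=[]
t=23-24: P3@Q0 runs 1, rem=5, I/O yield, promote→Q0. Q0=[P3] Q1=[P4] Q2=[]
t=24-25: P3@Q0 runs 1, rem=4, I/O yield, promote→Q0. Q0=[P3] Q1=[P4] Q2=[]
t=25-26: P3@Q0 runs 1, rem=3, I/O yield, promote→Q0. Q0=[P3] Q1=[P4] Q2=[]
t=26-27: P3@Q0 runs 1, rem=2, I/O yield, promote→Q0. Q0=[P3] Q1=[P4] Q2=[]
t=27-28: P3@Q0 runs 1, rem=1, I/O yield, promote→Q0. Q0=[P3] Q1=[P4] Q2=[]
t=28-29: P3@Q0 runs 1, rem=0, completes. Q0=[] Q1=[P4] Q2=[]
t=29-35: P4@Q1 runs 6, rem=7, quantum used, demote→Q2. Q0=[] Q1=[] Q2=[P4]
t=35-42: P4@Q2 runs 7, rem=0, completes. Q0=[] Q1=[] Q2=[]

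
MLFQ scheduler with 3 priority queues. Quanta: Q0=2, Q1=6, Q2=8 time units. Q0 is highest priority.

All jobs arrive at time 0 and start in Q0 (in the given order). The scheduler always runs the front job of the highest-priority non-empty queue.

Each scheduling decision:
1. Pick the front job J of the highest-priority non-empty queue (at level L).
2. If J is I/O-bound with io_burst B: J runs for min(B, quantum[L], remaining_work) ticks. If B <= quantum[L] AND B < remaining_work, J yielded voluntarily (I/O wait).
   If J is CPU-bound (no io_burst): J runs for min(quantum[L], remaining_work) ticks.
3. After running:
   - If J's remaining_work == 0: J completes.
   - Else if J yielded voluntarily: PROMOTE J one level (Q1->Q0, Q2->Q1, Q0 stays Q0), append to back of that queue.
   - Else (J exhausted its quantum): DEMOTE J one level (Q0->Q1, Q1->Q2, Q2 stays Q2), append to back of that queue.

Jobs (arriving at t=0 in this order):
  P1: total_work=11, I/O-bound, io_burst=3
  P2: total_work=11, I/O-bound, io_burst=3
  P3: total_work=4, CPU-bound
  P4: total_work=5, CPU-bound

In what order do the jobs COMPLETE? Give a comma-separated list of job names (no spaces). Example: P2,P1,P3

Answer: P3,P4,P1,P2

Derivation:
t=0-2: P1@Q0 runs 2, rem=9, quantum used, demote→Q1. Q0=[P2,P3,P4] Q1=[P1] Q2=[]
t=2-4: P2@Q0 runs 2, rem=9, quantum used, demote→Q1. Q0=[P3,P4] Q1=[P1,P2] Q2=[]
t=4-6: P3@Q0 runs 2, rem=2, quantum used, demote→Q1. Q0=[P4] Q1=[P1,P2,P3] Q2=[]
t=6-8: P4@Q0 runs 2, rem=3, quantum used, demote→Q1. Q0=[] Q1=[P1,P2,P3,P4] Q2=[]
t=8-11: P1@Q1 runs 3, rem=6, I/O yield, promote→Q0. Q0=[P1] Q1=[P2,P3,P4] Q2=[]
t=11-13: P1@Q0 runs 2, rem=4, quantum used, demote→Q1. Q0=[] Q1=[P2,P3,P4,P1] Q2=[]
t=13-16: P2@Q1 runs 3, rem=6, I/O yield, promote→Q0. Q0=[P2] Q1=[P3,P4,P1] Q2=[]
t=16-18: P2@Q0 runs 2, rem=4, quantum used, demote→Q1. Q0=[] Q1=[P3,P4,P1,P2] Q2=[]
t=18-20: P3@Q1 runs 2, rem=0, completes. Q0=[] Q1=[P4,P1,P2] Q2=[]
t=20-23: P4@Q1 runs 3, rem=0, completes. Q0=[] Q1=[P1,P2] Q2=[]
t=23-26: P1@Q1 runs 3, rem=1, I/O yield, promote→Q0. Q0=[P1] Q1=[P2] Q2=[]
t=26-27: P1@Q0 runs 1, rem=0, completes. Q0=[] Q1=[P2] Q2=[]
t=27-30: P2@Q1 runs 3, rem=1, I/O yield, promote→Q0. Q0=[P2] Q1=[] Q2=[]
t=30-31: P2@Q0 runs 1, rem=0, completes. Q0=[] Q1=[] Q2=[]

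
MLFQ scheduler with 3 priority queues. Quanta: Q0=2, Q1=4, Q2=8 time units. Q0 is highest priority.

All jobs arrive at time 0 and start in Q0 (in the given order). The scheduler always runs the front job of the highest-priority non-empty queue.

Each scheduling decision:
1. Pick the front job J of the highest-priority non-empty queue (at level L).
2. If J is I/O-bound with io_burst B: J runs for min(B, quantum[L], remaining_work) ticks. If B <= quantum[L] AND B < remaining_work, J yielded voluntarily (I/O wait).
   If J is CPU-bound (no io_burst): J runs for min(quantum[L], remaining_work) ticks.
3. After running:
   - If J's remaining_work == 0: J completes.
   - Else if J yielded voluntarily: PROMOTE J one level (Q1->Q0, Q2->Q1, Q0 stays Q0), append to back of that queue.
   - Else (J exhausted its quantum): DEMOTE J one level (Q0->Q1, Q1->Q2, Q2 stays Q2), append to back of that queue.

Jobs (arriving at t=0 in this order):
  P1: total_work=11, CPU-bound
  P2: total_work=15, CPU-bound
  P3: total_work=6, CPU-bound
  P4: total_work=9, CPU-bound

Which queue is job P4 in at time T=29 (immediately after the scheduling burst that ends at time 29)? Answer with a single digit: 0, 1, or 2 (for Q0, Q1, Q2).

Answer: 2

Derivation:
t=0-2: P1@Q0 runs 2, rem=9, quantum used, demote→Q1. Q0=[P2,P3,P4] Q1=[P1] Q2=[]
t=2-4: P2@Q0 runs 2, rem=13, quantum used, demote→Q1. Q0=[P3,P4] Q1=[P1,P2] Q2=[]
t=4-6: P3@Q0 runs 2, rem=4, quantum used, demote→Q1. Q0=[P4] Q1=[P1,P2,P3] Q2=[]
t=6-8: P4@Q0 runs 2, rem=7, quantum used, demote→Q1. Q0=[] Q1=[P1,P2,P3,P4] Q2=[]
t=8-12: P1@Q1 runs 4, rem=5, quantum used, demote→Q2. Q0=[] Q1=[P2,P3,P4] Q2=[P1]
t=12-16: P2@Q1 runs 4, rem=9, quantum used, demote→Q2. Q0=[] Q1=[P3,P4] Q2=[P1,P2]
t=16-20: P3@Q1 runs 4, rem=0, completes. Q0=[] Q1=[P4] Q2=[P1,P2]
t=20-24: P4@Q1 runs 4, rem=3, quantum used, demote→Q2. Q0=[] Q1=[] Q2=[P1,P2,P4]
t=24-29: P1@Q2 runs 5, rem=0, completes. Q0=[] Q1=[] Q2=[P2,P4]
t=29-37: P2@Q2 runs 8, rem=1, quantum used, demote→Q2. Q0=[] Q1=[] Q2=[P4,P2]
t=37-40: P4@Q2 runs 3, rem=0, completes. Q0=[] Q1=[] Q2=[P2]
t=40-41: P2@Q2 runs 1, rem=0, completes. Q0=[] Q1=[] Q2=[]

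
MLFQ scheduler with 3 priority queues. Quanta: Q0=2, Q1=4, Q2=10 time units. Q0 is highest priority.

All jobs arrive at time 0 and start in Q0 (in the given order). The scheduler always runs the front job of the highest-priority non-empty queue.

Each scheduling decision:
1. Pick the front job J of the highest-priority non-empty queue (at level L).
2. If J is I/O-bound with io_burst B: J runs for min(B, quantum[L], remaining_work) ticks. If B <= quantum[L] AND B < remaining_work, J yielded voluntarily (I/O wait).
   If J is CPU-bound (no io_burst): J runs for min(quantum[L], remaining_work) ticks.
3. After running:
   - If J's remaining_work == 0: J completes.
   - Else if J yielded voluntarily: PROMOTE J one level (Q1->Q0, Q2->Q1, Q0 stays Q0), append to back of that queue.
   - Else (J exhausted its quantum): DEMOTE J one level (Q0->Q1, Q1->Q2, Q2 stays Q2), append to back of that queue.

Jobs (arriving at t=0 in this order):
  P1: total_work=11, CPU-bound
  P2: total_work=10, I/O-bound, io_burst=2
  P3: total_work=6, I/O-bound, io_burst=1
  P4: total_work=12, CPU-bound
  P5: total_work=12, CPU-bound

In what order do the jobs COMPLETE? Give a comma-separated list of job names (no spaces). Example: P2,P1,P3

t=0-2: P1@Q0 runs 2, rem=9, quantum used, demote→Q1. Q0=[P2,P3,P4,P5] Q1=[P1] Q2=[]
t=2-4: P2@Q0 runs 2, rem=8, I/O yield, promote→Q0. Q0=[P3,P4,P5,P2] Q1=[P1] Q2=[]
t=4-5: P3@Q0 runs 1, rem=5, I/O yield, promote→Q0. Q0=[P4,P5,P2,P3] Q1=[P1] Q2=[]
t=5-7: P4@Q0 runs 2, rem=10, quantum used, demote→Q1. Q0=[P5,P2,P3] Q1=[P1,P4] Q2=[]
t=7-9: P5@Q0 runs 2, rem=10, quantum used, demote→Q1. Q0=[P2,P3] Q1=[P1,P4,P5] Q2=[]
t=9-11: P2@Q0 runs 2, rem=6, I/O yield, promote→Q0. Q0=[P3,P2] Q1=[P1,P4,P5] Q2=[]
t=11-12: P3@Q0 runs 1, rem=4, I/O yield, promote→Q0. Q0=[P2,P3] Q1=[P1,P4,P5] Q2=[]
t=12-14: P2@Q0 runs 2, rem=4, I/O yield, promote→Q0. Q0=[P3,P2] Q1=[P1,P4,P5] Q2=[]
t=14-15: P3@Q0 runs 1, rem=3, I/O yield, promote→Q0. Q0=[P2,P3] Q1=[P1,P4,P5] Q2=[]
t=15-17: P2@Q0 runs 2, rem=2, I/O yield, promote→Q0. Q0=[P3,P2] Q1=[P1,P4,P5] Q2=[]
t=17-18: P3@Q0 runs 1, rem=2, I/O yield, promote→Q0. Q0=[P2,P3] Q1=[P1,P4,P5] Q2=[]
t=18-20: P2@Q0 runs 2, rem=0, completes. Q0=[P3] Q1=[P1,P4,P5] Q2=[]
t=20-21: P3@Q0 runs 1, rem=1, I/O yield, promote→Q0. Q0=[P3] Q1=[P1,P4,P5] Q2=[]
t=21-22: P3@Q0 runs 1, rem=0, completes. Q0=[] Q1=[P1,P4,P5] Q2=[]
t=22-26: P1@Q1 runs 4, rem=5, quantum used, demote→Q2. Q0=[] Q1=[P4,P5] Q2=[P1]
t=26-30: P4@Q1 runs 4, rem=6, quantum used, demote→Q2. Q0=[] Q1=[P5] Q2=[P1,P4]
t=30-34: P5@Q1 runs 4, rem=6, quantum used, demote→Q2. Q0=[] Q1=[] Q2=[P1,P4,P5]
t=34-39: P1@Q2 runs 5, rem=0, completes. Q0=[] Q1=[] Q2=[P4,P5]
t=39-45: P4@Q2 runs 6, rem=0, completes. Q0=[] Q1=[] Q2=[P5]
t=45-51: P5@Q2 runs 6, rem=0, completes. Q0=[] Q1=[] Q2=[]

Answer: P2,P3,P1,P4,P5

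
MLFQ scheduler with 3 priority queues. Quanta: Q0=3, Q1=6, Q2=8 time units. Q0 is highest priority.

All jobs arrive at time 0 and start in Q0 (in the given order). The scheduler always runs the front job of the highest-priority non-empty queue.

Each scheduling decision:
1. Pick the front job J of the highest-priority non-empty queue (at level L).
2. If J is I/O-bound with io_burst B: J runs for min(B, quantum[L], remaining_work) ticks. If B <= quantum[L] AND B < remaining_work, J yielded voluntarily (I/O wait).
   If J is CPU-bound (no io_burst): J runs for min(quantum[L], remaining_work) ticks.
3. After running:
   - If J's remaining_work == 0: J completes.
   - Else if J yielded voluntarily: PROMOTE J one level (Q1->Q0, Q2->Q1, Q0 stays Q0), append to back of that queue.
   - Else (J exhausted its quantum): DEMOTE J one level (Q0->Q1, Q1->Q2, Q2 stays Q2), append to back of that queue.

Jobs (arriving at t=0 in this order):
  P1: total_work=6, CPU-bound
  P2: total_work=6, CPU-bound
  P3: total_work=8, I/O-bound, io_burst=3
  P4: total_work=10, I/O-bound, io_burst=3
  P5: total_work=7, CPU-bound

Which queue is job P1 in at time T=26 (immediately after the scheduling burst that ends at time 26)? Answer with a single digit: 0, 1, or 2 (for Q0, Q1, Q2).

t=0-3: P1@Q0 runs 3, rem=3, quantum used, demote→Q1. Q0=[P2,P3,P4,P5] Q1=[P1] Q2=[]
t=3-6: P2@Q0 runs 3, rem=3, quantum used, demote→Q1. Q0=[P3,P4,P5] Q1=[P1,P2] Q2=[]
t=6-9: P3@Q0 runs 3, rem=5, I/O yield, promote→Q0. Q0=[P4,P5,P3] Q1=[P1,P2] Q2=[]
t=9-12: P4@Q0 runs 3, rem=7, I/O yield, promote→Q0. Q0=[P5,P3,P4] Q1=[P1,P2] Q2=[]
t=12-15: P5@Q0 runs 3, rem=4, quantum used, demote→Q1. Q0=[P3,P4] Q1=[P1,P2,P5] Q2=[]
t=15-18: P3@Q0 runs 3, rem=2, I/O yield, promote→Q0. Q0=[P4,P3] Q1=[P1,P2,P5] Q2=[]
t=18-21: P4@Q0 runs 3, rem=4, I/O yield, promote→Q0. Q0=[P3,P4] Q1=[P1,P2,P5] Q2=[]
t=21-23: P3@Q0 runs 2, rem=0, completes. Q0=[P4] Q1=[P1,P2,P5] Q2=[]
t=23-26: P4@Q0 runs 3, rem=1, I/O yield, promote→Q0. Q0=[P4] Q1=[P1,P2,P5] Q2=[]
t=26-27: P4@Q0 runs 1, rem=0, completes. Q0=[] Q1=[P1,P2,P5] Q2=[]
t=27-30: P1@Q1 runs 3, rem=0, completes. Q0=[] Q1=[P2,P5] Q2=[]
t=30-33: P2@Q1 runs 3, rem=0, completes. Q0=[] Q1=[P5] Q2=[]
t=33-37: P5@Q1 runs 4, rem=0, completes. Q0=[] Q1=[] Q2=[]

Answer: 1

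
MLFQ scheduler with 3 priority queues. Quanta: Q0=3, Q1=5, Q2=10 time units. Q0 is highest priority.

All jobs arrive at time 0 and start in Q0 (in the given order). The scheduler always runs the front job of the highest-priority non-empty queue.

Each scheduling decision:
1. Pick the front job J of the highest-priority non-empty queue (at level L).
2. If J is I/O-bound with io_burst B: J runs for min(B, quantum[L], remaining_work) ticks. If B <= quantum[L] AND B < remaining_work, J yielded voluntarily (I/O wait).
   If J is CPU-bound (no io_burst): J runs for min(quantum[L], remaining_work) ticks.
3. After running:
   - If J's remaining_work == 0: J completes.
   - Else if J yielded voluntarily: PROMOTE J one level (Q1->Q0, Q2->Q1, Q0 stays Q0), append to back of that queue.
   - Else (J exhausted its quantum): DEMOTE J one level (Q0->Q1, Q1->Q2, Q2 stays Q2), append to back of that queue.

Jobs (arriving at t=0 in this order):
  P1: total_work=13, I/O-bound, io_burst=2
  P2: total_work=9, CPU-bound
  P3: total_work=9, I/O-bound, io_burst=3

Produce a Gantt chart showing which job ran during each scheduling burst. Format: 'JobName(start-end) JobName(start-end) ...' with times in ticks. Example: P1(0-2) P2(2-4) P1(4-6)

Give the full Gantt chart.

Answer: P1(0-2) P2(2-5) P3(5-8) P1(8-10) P3(10-13) P1(13-15) P3(15-18) P1(18-20) P1(20-22) P1(22-24) P1(24-25) P2(25-30) P2(30-31)

Derivation:
t=0-2: P1@Q0 runs 2, rem=11, I/O yield, promote→Q0. Q0=[P2,P3,P1] Q1=[] Q2=[]
t=2-5: P2@Q0 runs 3, rem=6, quantum used, demote→Q1. Q0=[P3,P1] Q1=[P2] Q2=[]
t=5-8: P3@Q0 runs 3, rem=6, I/O yield, promote→Q0. Q0=[P1,P3] Q1=[P2] Q2=[]
t=8-10: P1@Q0 runs 2, rem=9, I/O yield, promote→Q0. Q0=[P3,P1] Q1=[P2] Q2=[]
t=10-13: P3@Q0 runs 3, rem=3, I/O yield, promote→Q0. Q0=[P1,P3] Q1=[P2] Q2=[]
t=13-15: P1@Q0 runs 2, rem=7, I/O yield, promote→Q0. Q0=[P3,P1] Q1=[P2] Q2=[]
t=15-18: P3@Q0 runs 3, rem=0, completes. Q0=[P1] Q1=[P2] Q2=[]
t=18-20: P1@Q0 runs 2, rem=5, I/O yield, promote→Q0. Q0=[P1] Q1=[P2] Q2=[]
t=20-22: P1@Q0 runs 2, rem=3, I/O yield, promote→Q0. Q0=[P1] Q1=[P2] Q2=[]
t=22-24: P1@Q0 runs 2, rem=1, I/O yield, promote→Q0. Q0=[P1] Q1=[P2] Q2=[]
t=24-25: P1@Q0 runs 1, rem=0, completes. Q0=[] Q1=[P2] Q2=[]
t=25-30: P2@Q1 runs 5, rem=1, quantum used, demote→Q2. Q0=[] Q1=[] Q2=[P2]
t=30-31: P2@Q2 runs 1, rem=0, completes. Q0=[] Q1=[] Q2=[]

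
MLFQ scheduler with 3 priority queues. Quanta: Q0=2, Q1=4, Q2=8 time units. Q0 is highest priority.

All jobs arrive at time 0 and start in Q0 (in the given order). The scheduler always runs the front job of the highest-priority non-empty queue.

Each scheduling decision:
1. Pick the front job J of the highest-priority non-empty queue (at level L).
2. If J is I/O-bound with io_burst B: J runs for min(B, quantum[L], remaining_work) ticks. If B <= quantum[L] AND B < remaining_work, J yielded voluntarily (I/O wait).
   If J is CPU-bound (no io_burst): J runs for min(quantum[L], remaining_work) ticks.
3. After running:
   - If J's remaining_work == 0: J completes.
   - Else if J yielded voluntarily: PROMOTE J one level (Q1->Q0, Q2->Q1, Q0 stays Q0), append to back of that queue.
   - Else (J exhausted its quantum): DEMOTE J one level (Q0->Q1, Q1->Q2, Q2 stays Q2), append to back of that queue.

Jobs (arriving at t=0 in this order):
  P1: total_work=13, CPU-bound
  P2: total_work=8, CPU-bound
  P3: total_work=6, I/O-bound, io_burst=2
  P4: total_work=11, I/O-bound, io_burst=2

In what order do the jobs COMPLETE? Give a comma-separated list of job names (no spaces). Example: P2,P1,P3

t=0-2: P1@Q0 runs 2, rem=11, quantum used, demote→Q1. Q0=[P2,P3,P4] Q1=[P1] Q2=[]
t=2-4: P2@Q0 runs 2, rem=6, quantum used, demote→Q1. Q0=[P3,P4] Q1=[P1,P2] Q2=[]
t=4-6: P3@Q0 runs 2, rem=4, I/O yield, promote→Q0. Q0=[P4,P3] Q1=[P1,P2] Q2=[]
t=6-8: P4@Q0 runs 2, rem=9, I/O yield, promote→Q0. Q0=[P3,P4] Q1=[P1,P2] Q2=[]
t=8-10: P3@Q0 runs 2, rem=2, I/O yield, promote→Q0. Q0=[P4,P3] Q1=[P1,P2] Q2=[]
t=10-12: P4@Q0 runs 2, rem=7, I/O yield, promote→Q0. Q0=[P3,P4] Q1=[P1,P2] Q2=[]
t=12-14: P3@Q0 runs 2, rem=0, completes. Q0=[P4] Q1=[P1,P2] Q2=[]
t=14-16: P4@Q0 runs 2, rem=5, I/O yield, promote→Q0. Q0=[P4] Q1=[P1,P2] Q2=[]
t=16-18: P4@Q0 runs 2, rem=3, I/O yield, promote→Q0. Q0=[P4] Q1=[P1,P2] Q2=[]
t=18-20: P4@Q0 runs 2, rem=1, I/O yield, promote→Q0. Q0=[P4] Q1=[P1,P2] Q2=[]
t=20-21: P4@Q0 runs 1, rem=0, completes. Q0=[] Q1=[P1,P2] Q2=[]
t=21-25: P1@Q1 runs 4, rem=7, quantum used, demote→Q2. Q0=[] Q1=[P2] Q2=[P1]
t=25-29: P2@Q1 runs 4, rem=2, quantum used, demote→Q2. Q0=[] Q1=[] Q2=[P1,P2]
t=29-36: P1@Q2 runs 7, rem=0, completes. Q0=[] Q1=[] Q2=[P2]
t=36-38: P2@Q2 runs 2, rem=0, completes. Q0=[] Q1=[] Q2=[]

Answer: P3,P4,P1,P2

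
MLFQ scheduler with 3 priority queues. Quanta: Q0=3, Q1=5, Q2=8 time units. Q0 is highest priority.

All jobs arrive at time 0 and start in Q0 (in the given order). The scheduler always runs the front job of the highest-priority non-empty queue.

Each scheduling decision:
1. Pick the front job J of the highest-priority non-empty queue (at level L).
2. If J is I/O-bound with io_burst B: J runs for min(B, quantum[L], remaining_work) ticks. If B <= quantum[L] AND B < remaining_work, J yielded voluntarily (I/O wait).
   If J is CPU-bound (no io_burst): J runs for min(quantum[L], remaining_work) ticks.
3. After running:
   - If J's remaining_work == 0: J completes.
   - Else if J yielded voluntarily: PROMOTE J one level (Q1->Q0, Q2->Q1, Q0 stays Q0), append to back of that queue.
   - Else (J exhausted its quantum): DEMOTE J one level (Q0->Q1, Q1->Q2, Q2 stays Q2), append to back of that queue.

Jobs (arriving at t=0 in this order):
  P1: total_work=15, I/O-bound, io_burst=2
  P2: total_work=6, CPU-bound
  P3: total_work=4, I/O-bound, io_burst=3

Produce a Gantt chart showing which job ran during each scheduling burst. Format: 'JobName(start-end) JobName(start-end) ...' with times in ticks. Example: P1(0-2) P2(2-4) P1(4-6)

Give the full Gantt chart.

Answer: P1(0-2) P2(2-5) P3(5-8) P1(8-10) P3(10-11) P1(11-13) P1(13-15) P1(15-17) P1(17-19) P1(19-21) P1(21-22) P2(22-25)

Derivation:
t=0-2: P1@Q0 runs 2, rem=13, I/O yield, promote→Q0. Q0=[P2,P3,P1] Q1=[] Q2=[]
t=2-5: P2@Q0 runs 3, rem=3, quantum used, demote→Q1. Q0=[P3,P1] Q1=[P2] Q2=[]
t=5-8: P3@Q0 runs 3, rem=1, I/O yield, promote→Q0. Q0=[P1,P3] Q1=[P2] Q2=[]
t=8-10: P1@Q0 runs 2, rem=11, I/O yield, promote→Q0. Q0=[P3,P1] Q1=[P2] Q2=[]
t=10-11: P3@Q0 runs 1, rem=0, completes. Q0=[P1] Q1=[P2] Q2=[]
t=11-13: P1@Q0 runs 2, rem=9, I/O yield, promote→Q0. Q0=[P1] Q1=[P2] Q2=[]
t=13-15: P1@Q0 runs 2, rem=7, I/O yield, promote→Q0. Q0=[P1] Q1=[P2] Q2=[]
t=15-17: P1@Q0 runs 2, rem=5, I/O yield, promote→Q0. Q0=[P1] Q1=[P2] Q2=[]
t=17-19: P1@Q0 runs 2, rem=3, I/O yield, promote→Q0. Q0=[P1] Q1=[P2] Q2=[]
t=19-21: P1@Q0 runs 2, rem=1, I/O yield, promote→Q0. Q0=[P1] Q1=[P2] Q2=[]
t=21-22: P1@Q0 runs 1, rem=0, completes. Q0=[] Q1=[P2] Q2=[]
t=22-25: P2@Q1 runs 3, rem=0, completes. Q0=[] Q1=[] Q2=[]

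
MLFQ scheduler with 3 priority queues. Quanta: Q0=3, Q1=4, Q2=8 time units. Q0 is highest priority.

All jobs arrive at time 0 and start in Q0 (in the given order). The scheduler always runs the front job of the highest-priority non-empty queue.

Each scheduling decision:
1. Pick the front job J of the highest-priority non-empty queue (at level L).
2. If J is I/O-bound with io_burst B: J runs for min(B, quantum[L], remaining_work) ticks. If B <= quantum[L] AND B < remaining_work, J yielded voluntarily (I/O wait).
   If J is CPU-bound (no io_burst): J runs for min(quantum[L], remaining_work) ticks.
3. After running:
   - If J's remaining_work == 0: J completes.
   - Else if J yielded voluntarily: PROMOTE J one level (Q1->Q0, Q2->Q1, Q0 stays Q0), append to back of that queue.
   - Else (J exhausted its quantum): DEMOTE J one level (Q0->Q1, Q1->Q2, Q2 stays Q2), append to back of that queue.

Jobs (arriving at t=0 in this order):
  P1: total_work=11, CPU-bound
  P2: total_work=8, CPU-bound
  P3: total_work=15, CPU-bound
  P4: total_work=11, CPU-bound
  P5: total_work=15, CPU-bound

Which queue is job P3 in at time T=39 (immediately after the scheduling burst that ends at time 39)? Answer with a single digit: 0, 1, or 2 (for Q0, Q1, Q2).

t=0-3: P1@Q0 runs 3, rem=8, quantum used, demote→Q1. Q0=[P2,P3,P4,P5] Q1=[P1] Q2=[]
t=3-6: P2@Q0 runs 3, rem=5, quantum used, demote→Q1. Q0=[P3,P4,P5] Q1=[P1,P2] Q2=[]
t=6-9: P3@Q0 runs 3, rem=12, quantum used, demote→Q1. Q0=[P4,P5] Q1=[P1,P2,P3] Q2=[]
t=9-12: P4@Q0 runs 3, rem=8, quantum used, demote→Q1. Q0=[P5] Q1=[P1,P2,P3,P4] Q2=[]
t=12-15: P5@Q0 runs 3, rem=12, quantum used, demote→Q1. Q0=[] Q1=[P1,P2,P3,P4,P5] Q2=[]
t=15-19: P1@Q1 runs 4, rem=4, quantum used, demote→Q2. Q0=[] Q1=[P2,P3,P4,P5] Q2=[P1]
t=19-23: P2@Q1 runs 4, rem=1, quantum used, demote→Q2. Q0=[] Q1=[P3,P4,P5] Q2=[P1,P2]
t=23-27: P3@Q1 runs 4, rem=8, quantum used, demote→Q2. Q0=[] Q1=[P4,P5] Q2=[P1,P2,P3]
t=27-31: P4@Q1 runs 4, rem=4, quantum used, demote→Q2. Q0=[] Q1=[P5] Q2=[P1,P2,P3,P4]
t=31-35: P5@Q1 runs 4, rem=8, quantum used, demote→Q2. Q0=[] Q1=[] Q2=[P1,P2,P3,P4,P5]
t=35-39: P1@Q2 runs 4, rem=0, completes. Q0=[] Q1=[] Q2=[P2,P3,P4,P5]
t=39-40: P2@Q2 runs 1, rem=0, completes. Q0=[] Q1=[] Q2=[P3,P4,P5]
t=40-48: P3@Q2 runs 8, rem=0, completes. Q0=[] Q1=[] Q2=[P4,P5]
t=48-52: P4@Q2 runs 4, rem=0, completes. Q0=[] Q1=[] Q2=[P5]
t=52-60: P5@Q2 runs 8, rem=0, completes. Q0=[] Q1=[] Q2=[]

Answer: 2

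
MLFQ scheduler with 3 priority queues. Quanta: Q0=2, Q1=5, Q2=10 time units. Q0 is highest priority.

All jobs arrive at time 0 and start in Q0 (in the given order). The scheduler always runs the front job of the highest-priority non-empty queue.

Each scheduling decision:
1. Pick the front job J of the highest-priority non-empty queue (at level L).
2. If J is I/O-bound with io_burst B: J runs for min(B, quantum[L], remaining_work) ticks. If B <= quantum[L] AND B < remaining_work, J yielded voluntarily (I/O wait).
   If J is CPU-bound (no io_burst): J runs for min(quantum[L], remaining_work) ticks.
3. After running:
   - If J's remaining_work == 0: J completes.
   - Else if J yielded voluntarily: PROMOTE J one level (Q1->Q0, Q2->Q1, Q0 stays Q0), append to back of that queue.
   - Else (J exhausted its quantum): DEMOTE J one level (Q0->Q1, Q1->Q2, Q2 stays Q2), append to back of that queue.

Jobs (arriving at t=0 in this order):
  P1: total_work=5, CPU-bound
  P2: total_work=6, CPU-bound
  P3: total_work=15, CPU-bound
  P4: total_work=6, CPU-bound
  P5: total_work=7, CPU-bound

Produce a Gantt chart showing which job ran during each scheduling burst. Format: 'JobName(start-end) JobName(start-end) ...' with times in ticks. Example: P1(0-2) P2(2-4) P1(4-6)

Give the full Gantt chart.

Answer: P1(0-2) P2(2-4) P3(4-6) P4(6-8) P5(8-10) P1(10-13) P2(13-17) P3(17-22) P4(22-26) P5(26-31) P3(31-39)

Derivation:
t=0-2: P1@Q0 runs 2, rem=3, quantum used, demote→Q1. Q0=[P2,P3,P4,P5] Q1=[P1] Q2=[]
t=2-4: P2@Q0 runs 2, rem=4, quantum used, demote→Q1. Q0=[P3,P4,P5] Q1=[P1,P2] Q2=[]
t=4-6: P3@Q0 runs 2, rem=13, quantum used, demote→Q1. Q0=[P4,P5] Q1=[P1,P2,P3] Q2=[]
t=6-8: P4@Q0 runs 2, rem=4, quantum used, demote→Q1. Q0=[P5] Q1=[P1,P2,P3,P4] Q2=[]
t=8-10: P5@Q0 runs 2, rem=5, quantum used, demote→Q1. Q0=[] Q1=[P1,P2,P3,P4,P5] Q2=[]
t=10-13: P1@Q1 runs 3, rem=0, completes. Q0=[] Q1=[P2,P3,P4,P5] Q2=[]
t=13-17: P2@Q1 runs 4, rem=0, completes. Q0=[] Q1=[P3,P4,P5] Q2=[]
t=17-22: P3@Q1 runs 5, rem=8, quantum used, demote→Q2. Q0=[] Q1=[P4,P5] Q2=[P3]
t=22-26: P4@Q1 runs 4, rem=0, completes. Q0=[] Q1=[P5] Q2=[P3]
t=26-31: P5@Q1 runs 5, rem=0, completes. Q0=[] Q1=[] Q2=[P3]
t=31-39: P3@Q2 runs 8, rem=0, completes. Q0=[] Q1=[] Q2=[]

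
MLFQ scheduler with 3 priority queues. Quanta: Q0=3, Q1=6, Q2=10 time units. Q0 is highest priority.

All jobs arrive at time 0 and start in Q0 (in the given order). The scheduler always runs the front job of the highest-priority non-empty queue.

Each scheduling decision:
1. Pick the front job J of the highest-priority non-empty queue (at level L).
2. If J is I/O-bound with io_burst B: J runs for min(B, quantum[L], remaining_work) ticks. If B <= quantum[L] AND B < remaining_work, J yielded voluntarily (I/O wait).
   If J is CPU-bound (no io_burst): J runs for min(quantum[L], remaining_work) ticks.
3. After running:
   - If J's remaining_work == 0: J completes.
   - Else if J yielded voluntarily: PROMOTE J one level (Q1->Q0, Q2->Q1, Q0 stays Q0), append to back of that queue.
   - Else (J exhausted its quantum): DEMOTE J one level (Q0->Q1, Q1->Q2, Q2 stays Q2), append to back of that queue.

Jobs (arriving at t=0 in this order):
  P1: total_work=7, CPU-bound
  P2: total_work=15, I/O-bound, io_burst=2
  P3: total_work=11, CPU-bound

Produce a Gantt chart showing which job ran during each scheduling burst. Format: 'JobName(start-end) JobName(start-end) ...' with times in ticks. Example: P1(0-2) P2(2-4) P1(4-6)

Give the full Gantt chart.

t=0-3: P1@Q0 runs 3, rem=4, quantum used, demote→Q1. Q0=[P2,P3] Q1=[P1] Q2=[]
t=3-5: P2@Q0 runs 2, rem=13, I/O yield, promote→Q0. Q0=[P3,P2] Q1=[P1] Q2=[]
t=5-8: P3@Q0 runs 3, rem=8, quantum used, demote→Q1. Q0=[P2] Q1=[P1,P3] Q2=[]
t=8-10: P2@Q0 runs 2, rem=11, I/O yield, promote→Q0. Q0=[P2] Q1=[P1,P3] Q2=[]
t=10-12: P2@Q0 runs 2, rem=9, I/O yield, promote→Q0. Q0=[P2] Q1=[P1,P3] Q2=[]
t=12-14: P2@Q0 runs 2, rem=7, I/O yield, promote→Q0. Q0=[P2] Q1=[P1,P3] Q2=[]
t=14-16: P2@Q0 runs 2, rem=5, I/O yield, promote→Q0. Q0=[P2] Q1=[P1,P3] Q2=[]
t=16-18: P2@Q0 runs 2, rem=3, I/O yield, promote→Q0. Q0=[P2] Q1=[P1,P3] Q2=[]
t=18-20: P2@Q0 runs 2, rem=1, I/O yield, promote→Q0. Q0=[P2] Q1=[P1,P3] Q2=[]
t=20-21: P2@Q0 runs 1, rem=0, completes. Q0=[] Q1=[P1,P3] Q2=[]
t=21-25: P1@Q1 runs 4, rem=0, completes. Q0=[] Q1=[P3] Q2=[]
t=25-31: P3@Q1 runs 6, rem=2, quantum used, demote→Q2. Q0=[] Q1=[] Q2=[P3]
t=31-33: P3@Q2 runs 2, rem=0, completes. Q0=[] Q1=[] Q2=[]

Answer: P1(0-3) P2(3-5) P3(5-8) P2(8-10) P2(10-12) P2(12-14) P2(14-16) P2(16-18) P2(18-20) P2(20-21) P1(21-25) P3(25-31) P3(31-33)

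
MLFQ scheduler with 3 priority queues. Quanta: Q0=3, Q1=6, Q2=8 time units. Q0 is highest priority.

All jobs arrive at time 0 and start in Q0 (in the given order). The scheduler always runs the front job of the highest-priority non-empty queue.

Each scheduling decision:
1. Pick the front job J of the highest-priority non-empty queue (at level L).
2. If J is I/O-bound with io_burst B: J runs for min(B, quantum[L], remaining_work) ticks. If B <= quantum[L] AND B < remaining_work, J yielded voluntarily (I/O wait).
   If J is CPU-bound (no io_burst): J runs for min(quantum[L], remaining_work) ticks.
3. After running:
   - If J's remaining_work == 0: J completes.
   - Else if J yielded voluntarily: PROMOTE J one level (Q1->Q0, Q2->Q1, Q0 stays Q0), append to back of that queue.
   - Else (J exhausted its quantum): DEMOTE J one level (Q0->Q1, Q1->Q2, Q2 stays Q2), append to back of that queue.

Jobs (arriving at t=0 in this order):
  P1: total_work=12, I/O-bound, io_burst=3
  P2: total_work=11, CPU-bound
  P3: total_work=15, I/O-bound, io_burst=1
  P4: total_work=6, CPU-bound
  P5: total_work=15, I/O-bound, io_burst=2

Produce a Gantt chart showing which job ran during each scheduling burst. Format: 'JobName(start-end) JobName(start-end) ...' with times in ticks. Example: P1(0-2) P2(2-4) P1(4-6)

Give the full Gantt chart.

t=0-3: P1@Q0 runs 3, rem=9, I/O yield, promote→Q0. Q0=[P2,P3,P4,P5,P1] Q1=[] Q2=[]
t=3-6: P2@Q0 runs 3, rem=8, quantum used, demote→Q1. Q0=[P3,P4,P5,P1] Q1=[P2] Q2=[]
t=6-7: P3@Q0 runs 1, rem=14, I/O yield, promote→Q0. Q0=[P4,P5,P1,P3] Q1=[P2] Q2=[]
t=7-10: P4@Q0 runs 3, rem=3, quantum used, demote→Q1. Q0=[P5,P1,P3] Q1=[P2,P4] Q2=[]
t=10-12: P5@Q0 runs 2, rem=13, I/O yield, promote→Q0. Q0=[P1,P3,P5] Q1=[P2,P4] Q2=[]
t=12-15: P1@Q0 runs 3, rem=6, I/O yield, promote→Q0. Q0=[P3,P5,P1] Q1=[P2,P4] Q2=[]
t=15-16: P3@Q0 runs 1, rem=13, I/O yield, promote→Q0. Q0=[P5,P1,P3] Q1=[P2,P4] Q2=[]
t=16-18: P5@Q0 runs 2, rem=11, I/O yield, promote→Q0. Q0=[P1,P3,P5] Q1=[P2,P4] Q2=[]
t=18-21: P1@Q0 runs 3, rem=3, I/O yield, promote→Q0. Q0=[P3,P5,P1] Q1=[P2,P4] Q2=[]
t=21-22: P3@Q0 runs 1, rem=12, I/O yield, promote→Q0. Q0=[P5,P1,P3] Q1=[P2,P4] Q2=[]
t=22-24: P5@Q0 runs 2, rem=9, I/O yield, promote→Q0. Q0=[P1,P3,P5] Q1=[P2,P4] Q2=[]
t=24-27: P1@Q0 runs 3, rem=0, completes. Q0=[P3,P5] Q1=[P2,P4] Q2=[]
t=27-28: P3@Q0 runs 1, rem=11, I/O yield, promote→Q0. Q0=[P5,P3] Q1=[P2,P4] Q2=[]
t=28-30: P5@Q0 runs 2, rem=7, I/O yield, promote→Q0. Q0=[P3,P5] Q1=[P2,P4] Q2=[]
t=30-31: P3@Q0 runs 1, rem=10, I/O yield, promote→Q0. Q0=[P5,P3] Q1=[P2,P4] Q2=[]
t=31-33: P5@Q0 runs 2, rem=5, I/O yield, promote→Q0. Q0=[P3,P5] Q1=[P2,P4] Q2=[]
t=33-34: P3@Q0 runs 1, rem=9, I/O yield, promote→Q0. Q0=[P5,P3] Q1=[P2,P4] Q2=[]
t=34-36: P5@Q0 runs 2, rem=3, I/O yield, promote→Q0. Q0=[P3,P5] Q1=[P2,P4] Q2=[]
t=36-37: P3@Q0 runs 1, rem=8, I/O yield, promote→Q0. Q0=[P5,P3] Q1=[P2,P4] Q2=[]
t=37-39: P5@Q0 runs 2, rem=1, I/O yield, promote→Q0. Q0=[P3,P5] Q1=[P2,P4] Q2=[]
t=39-40: P3@Q0 runs 1, rem=7, I/O yield, promote→Q0. Q0=[P5,P3] Q1=[P2,P4] Q2=[]
t=40-41: P5@Q0 runs 1, rem=0, completes. Q0=[P3] Q1=[P2,P4] Q2=[]
t=41-42: P3@Q0 runs 1, rem=6, I/O yield, promote→Q0. Q0=[P3] Q1=[P2,P4] Q2=[]
t=42-43: P3@Q0 runs 1, rem=5, I/O yield, promote→Q0. Q0=[P3] Q1=[P2,P4] Q2=[]
t=43-44: P3@Q0 runs 1, rem=4, I/O yield, promote→Q0. Q0=[P3] Q1=[P2,P4] Q2=[]
t=44-45: P3@Q0 runs 1, rem=3, I/O yield, promote→Q0. Q0=[P3] Q1=[P2,P4] Q2=[]
t=45-46: P3@Q0 runs 1, rem=2, I/O yield, promote→Q0. Q0=[P3] Q1=[P2,P4] Q2=[]
t=46-47: P3@Q0 runs 1, rem=1, I/O yield, promote→Q0. Q0=[P3] Q1=[P2,P4] Q2=[]
t=47-48: P3@Q0 runs 1, rem=0, completes. Q0=[] Q1=[P2,P4] Q2=[]
t=48-54: P2@Q1 runs 6, rem=2, quantum used, demote→Q2. Q0=[] Q1=[P4] Q2=[P2]
t=54-57: P4@Q1 runs 3, rem=0, completes. Q0=[] Q1=[] Q2=[P2]
t=57-59: P2@Q2 runs 2, rem=0, completes. Q0=[] Q1=[] Q2=[]

Answer: P1(0-3) P2(3-6) P3(6-7) P4(7-10) P5(10-12) P1(12-15) P3(15-16) P5(16-18) P1(18-21) P3(21-22) P5(22-24) P1(24-27) P3(27-28) P5(28-30) P3(30-31) P5(31-33) P3(33-34) P5(34-36) P3(36-37) P5(37-39) P3(39-40) P5(40-41) P3(41-42) P3(42-43) P3(43-44) P3(44-45) P3(45-46) P3(46-47) P3(47-48) P2(48-54) P4(54-57) P2(57-59)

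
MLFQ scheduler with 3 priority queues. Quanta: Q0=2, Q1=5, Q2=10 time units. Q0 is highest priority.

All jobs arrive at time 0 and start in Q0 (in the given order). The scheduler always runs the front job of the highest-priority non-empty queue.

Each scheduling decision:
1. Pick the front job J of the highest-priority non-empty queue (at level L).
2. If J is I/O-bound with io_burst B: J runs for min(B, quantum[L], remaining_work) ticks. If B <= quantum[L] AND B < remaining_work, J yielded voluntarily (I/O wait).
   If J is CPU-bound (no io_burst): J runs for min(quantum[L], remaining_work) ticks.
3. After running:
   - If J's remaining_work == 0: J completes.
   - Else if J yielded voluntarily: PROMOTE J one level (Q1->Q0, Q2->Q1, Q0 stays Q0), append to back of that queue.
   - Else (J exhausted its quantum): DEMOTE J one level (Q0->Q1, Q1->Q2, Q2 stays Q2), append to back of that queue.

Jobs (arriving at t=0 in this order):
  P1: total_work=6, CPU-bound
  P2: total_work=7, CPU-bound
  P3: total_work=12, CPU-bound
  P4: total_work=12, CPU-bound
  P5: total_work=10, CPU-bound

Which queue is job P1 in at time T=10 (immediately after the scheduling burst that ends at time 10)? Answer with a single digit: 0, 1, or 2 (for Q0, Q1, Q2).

Answer: 1

Derivation:
t=0-2: P1@Q0 runs 2, rem=4, quantum used, demote→Q1. Q0=[P2,P3,P4,P5] Q1=[P1] Q2=[]
t=2-4: P2@Q0 runs 2, rem=5, quantum used, demote→Q1. Q0=[P3,P4,P5] Q1=[P1,P2] Q2=[]
t=4-6: P3@Q0 runs 2, rem=10, quantum used, demote→Q1. Q0=[P4,P5] Q1=[P1,P2,P3] Q2=[]
t=6-8: P4@Q0 runs 2, rem=10, quantum used, demote→Q1. Q0=[P5] Q1=[P1,P2,P3,P4] Q2=[]
t=8-10: P5@Q0 runs 2, rem=8, quantum used, demote→Q1. Q0=[] Q1=[P1,P2,P3,P4,P5] Q2=[]
t=10-14: P1@Q1 runs 4, rem=0, completes. Q0=[] Q1=[P2,P3,P4,P5] Q2=[]
t=14-19: P2@Q1 runs 5, rem=0, completes. Q0=[] Q1=[P3,P4,P5] Q2=[]
t=19-24: P3@Q1 runs 5, rem=5, quantum used, demote→Q2. Q0=[] Q1=[P4,P5] Q2=[P3]
t=24-29: P4@Q1 runs 5, rem=5, quantum used, demote→Q2. Q0=[] Q1=[P5] Q2=[P3,P4]
t=29-34: P5@Q1 runs 5, rem=3, quantum used, demote→Q2. Q0=[] Q1=[] Q2=[P3,P4,P5]
t=34-39: P3@Q2 runs 5, rem=0, completes. Q0=[] Q1=[] Q2=[P4,P5]
t=39-44: P4@Q2 runs 5, rem=0, completes. Q0=[] Q1=[] Q2=[P5]
t=44-47: P5@Q2 runs 3, rem=0, completes. Q0=[] Q1=[] Q2=[]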